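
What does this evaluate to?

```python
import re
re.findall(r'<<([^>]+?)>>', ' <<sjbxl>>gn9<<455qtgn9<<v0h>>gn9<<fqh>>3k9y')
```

['sjbxl', '455qtgn9<<v0h', 'fqh']

With a single group, `findall` returns only what that group captured — 3 items.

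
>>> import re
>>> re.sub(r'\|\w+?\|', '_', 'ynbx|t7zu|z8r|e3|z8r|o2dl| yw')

Matches: at [4:10] → '|t7zu|'; at [13:17] → '|e3|'; at [20:26] → '|o2dl|'.
Every occurrence is swapped for '_'.

'ynbx_z8r_z8r_ yw'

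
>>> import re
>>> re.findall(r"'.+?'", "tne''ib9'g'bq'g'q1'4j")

["''ib9'", "'bq'", "'q1'"]

Matches: at [3:9] → "''ib9'"; at [10:14] → "'bq'"; at [15:19] → "'q1'".
No capturing groups, so `findall` returns the 3 full match strings.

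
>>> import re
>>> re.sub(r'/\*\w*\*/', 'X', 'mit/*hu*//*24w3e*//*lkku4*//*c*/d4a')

Every occurrence is swapped for 'X'.

'mitXXXXd4a'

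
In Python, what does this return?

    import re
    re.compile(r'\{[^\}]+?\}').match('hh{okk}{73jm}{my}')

`match` is anchored at position 0; if the pattern doesn't fit there, it returns None.
Here the string doesn't start with a match, so the call returns None.

None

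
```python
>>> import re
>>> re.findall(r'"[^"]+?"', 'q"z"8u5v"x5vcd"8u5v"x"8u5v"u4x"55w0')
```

Matches: at [1:4] → '"z"'; at [8:15] → '"x5vcd"'; at [19:22] → '"x"'; at [26:31] → '"u4x"'.
No capturing groups, so `findall` returns the 4 full match strings.

['"z"', '"x5vcd"', '"x"', '"u4x"']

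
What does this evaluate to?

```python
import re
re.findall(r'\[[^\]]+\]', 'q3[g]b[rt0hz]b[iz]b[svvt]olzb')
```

['[g]', '[rt0hz]', '[iz]', '[svvt]']

No capturing groups, so `findall` returns the 4 full match strings.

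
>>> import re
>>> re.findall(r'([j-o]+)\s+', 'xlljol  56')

['lljol']

One capturing group, so `findall` returns just the captured substring from the one match — 1 in all.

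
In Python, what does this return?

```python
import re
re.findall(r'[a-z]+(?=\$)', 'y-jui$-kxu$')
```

Because the assertion is zero-width, the text it checks is not consumed and won't appear in the result.
No capturing groups, so `findall` returns the 2 full match strings.

['jui', 'kxu']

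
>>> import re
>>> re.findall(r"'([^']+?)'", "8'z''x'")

['z', 'x']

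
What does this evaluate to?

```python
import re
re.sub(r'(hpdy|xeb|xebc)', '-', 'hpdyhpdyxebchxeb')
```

'---ch-'

Alternation tries branches left to right and keeps the first one that lets the overall match succeed at that position.
Matches: at [0:4] → 'hpdy'; at [4:8] → 'hpdy'; at [8:11] → 'xeb'; at [13:16] → 'xeb'.
Each match is replaced by '-'.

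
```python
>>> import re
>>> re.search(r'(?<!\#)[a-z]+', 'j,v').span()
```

(0, 1)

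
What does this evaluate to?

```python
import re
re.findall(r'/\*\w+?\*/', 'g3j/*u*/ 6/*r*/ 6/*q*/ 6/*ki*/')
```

No capturing groups, so `findall` returns the 4 full match strings.

['/*u*/', '/*r*/', '/*q*/', '/*ki*/']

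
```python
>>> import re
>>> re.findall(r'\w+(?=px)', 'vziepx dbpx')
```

['vzie', 'db']

The `(?=…)`/`(?<=…)` assertion just peeks at neighbouring text; it doesn't advance the match position.
Matches: at [0:4] → 'vzie'; at [7:9] → 'db'.
`findall` yields the raw match text (2 of them) because the pattern has no groups.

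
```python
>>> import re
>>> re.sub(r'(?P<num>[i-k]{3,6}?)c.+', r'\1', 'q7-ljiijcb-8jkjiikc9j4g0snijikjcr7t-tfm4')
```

'q7-ljiij'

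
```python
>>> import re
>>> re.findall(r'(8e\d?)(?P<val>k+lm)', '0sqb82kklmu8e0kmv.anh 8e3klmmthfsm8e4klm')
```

The pattern matches the literal '8e', then optionally a digit (captured); then one or more of a literal 'k', then the literal 'lm' (captured as 'val').
Matches: at [22:28] match '8e3klm', groups = ('8e3', 'klm'); at [34:40] match '8e4klm', groups = ('8e4', 'klm').
Multiple groups make `findall` return tuples — one 2-tuple for each match.

[('8e3', 'klm'), ('8e4', 'klm')]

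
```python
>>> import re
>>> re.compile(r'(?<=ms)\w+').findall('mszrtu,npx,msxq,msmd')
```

The lookaround is zero-width — it requires the adjacent text to match without consuming it, so the asserted text isn't part of the match.
Scanning left to right: at [2:6] → 'zrtu'; at [13:15] → 'xq'; at [18:20] → 'md'.
No capturing groups, so `findall` returns the 3 full match strings.

['zrtu', 'xq', 'md']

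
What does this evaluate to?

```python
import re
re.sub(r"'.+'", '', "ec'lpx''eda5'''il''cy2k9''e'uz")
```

'ecuz'

Every occurrence is swapped for ''.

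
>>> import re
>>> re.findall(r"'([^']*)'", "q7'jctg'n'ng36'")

['jctg', 'ng36']

`findall` collects group 1 from each match (2 total).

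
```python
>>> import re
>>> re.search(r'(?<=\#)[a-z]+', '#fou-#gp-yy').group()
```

'fou'

The `(?=…)`/`(?<=…)` assertion just peeks at neighbouring text; it doesn't advance the match position.
`search` walks the string left to right and returns the first match it finds.
The match spans [1:4] → 'fou'.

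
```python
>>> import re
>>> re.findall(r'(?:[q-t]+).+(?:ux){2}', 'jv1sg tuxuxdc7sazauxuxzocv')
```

['sg tuxuxdc7sazauxux']

The pattern matches one or more of a character in [q-t] (non-capturing group); then one or more of any character, then the literal 'ux' repeated 2 times.
Walking the string: at [3:22] → 'sg tuxuxdc7sazauxux'.
`findall` yields the raw match text (1 of them) because the pattern has no groups.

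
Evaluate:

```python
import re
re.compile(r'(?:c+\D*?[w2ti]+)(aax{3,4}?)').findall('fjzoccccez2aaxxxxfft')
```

This matches one or more of a literal 'c', then zero or more of a non-digit (lazy), then one or more of one of [w2ti] (non-capturing group); then the literal 'aa', then 3 to 4 of the literal 'x' (lazy) (captured).
Matches: at [4:16] match 'ccccez2aaxxx', group 1 = 'aaxxx'.
With a single group, `findall` returns only what that group captured — 1 item.

['aaxxx']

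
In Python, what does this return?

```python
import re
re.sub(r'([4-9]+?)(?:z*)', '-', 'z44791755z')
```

Pattern: one or more of a character in [4-9] (lazy) (captured); then zero or more of a literal 'z' (non-capturing group).
Lazy quantifiers expand one character at a time until the remainder of the pattern can match.
Matches: at [1:2] → '4'; at [2:3] → '4'; at [3:4] → '7'; at [4:5] → '9'; at [6:7] → '7'; ….
Each match is replaced by '-'.

'z----1---'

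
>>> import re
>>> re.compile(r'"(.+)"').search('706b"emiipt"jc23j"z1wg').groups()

('emiipt"jc23j',)

`re.search` scans for the first position where the pattern succeeds.
The match spans [4:18] → '"emiipt"jc23j"'.
Captured: group 1 = 'emiipt"jc23j'.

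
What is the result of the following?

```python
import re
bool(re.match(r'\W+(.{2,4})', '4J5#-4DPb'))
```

Pattern: one or more of a non-word character; then 2 to 4 of any character (captured).
With `match`, the pattern is implicitly anchored at the beginning.
Here the string doesn't start with a match, so the call returns None, and `bool(None)` is False.

False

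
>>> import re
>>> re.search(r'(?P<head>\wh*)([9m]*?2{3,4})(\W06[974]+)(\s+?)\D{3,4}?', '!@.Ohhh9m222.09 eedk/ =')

None

Pattern: a word character, then zero or more of the literal 'h' (captured as 'head'); then zero or more of one of [9m] (lazy), then 3 to 4 of a literal '2' (captured); then a non-word character, then the literal '06', then one or more of one of [974] (captured); then one or more of whitespace (lazy) (captured); then 3 to 4 of a non-digit (lazy).
Here the pattern never matches, so the call returns None.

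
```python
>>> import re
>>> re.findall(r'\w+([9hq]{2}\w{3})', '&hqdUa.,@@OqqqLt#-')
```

Pattern: one or more of a word character; then exactly 2 of one of [9hq], then exactly 3 of a word character (captured).
Walking the string: at [10:16] match 'OqqqLt', group 1 = 'qqqLt'.
Because there's exactly one group, `findall` drops the full match and keeps group 1 from the one hit.

['qqqLt']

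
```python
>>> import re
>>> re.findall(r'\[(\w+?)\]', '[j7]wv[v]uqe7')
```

Matches: at [0:4] match '[j7]', group 1 = 'j7'; at [6:9] match '[v]', group 1 = 'v'.
With a single group, `findall` returns only what that group captured — 2 items.

['j7', 'v']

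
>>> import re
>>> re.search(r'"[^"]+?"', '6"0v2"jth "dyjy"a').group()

The match spans [1:6] → '"0v2"'.

'"0v2"'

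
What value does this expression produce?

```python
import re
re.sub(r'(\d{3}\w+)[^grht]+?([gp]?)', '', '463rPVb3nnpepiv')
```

This matches exactly 3 of a digit, then one or more of a word character (captured); then one or more of any character except [grht] (lazy); then optionally one of [gp] (captured).
Matches: at [0:15] → '463rPVb3nnpepiv'.
Each match is replaced by ''.

''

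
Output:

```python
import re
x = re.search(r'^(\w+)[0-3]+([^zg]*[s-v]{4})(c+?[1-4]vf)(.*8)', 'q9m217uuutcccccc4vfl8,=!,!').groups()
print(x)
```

('q9m2', '7uuut', 'cccccc4vf', 'l8')

The match spans [0:21] → 'q9m217uuutcccccc4vfl8'.
Captured: group 1 = 'q9m2', group 2 = '7uuut', group 3 = 'cccccc4vf', group 4 = 'l8'.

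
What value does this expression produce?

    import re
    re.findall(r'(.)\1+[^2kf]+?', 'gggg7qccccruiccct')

['g', 'c', 'c']

After group 1 captures some text, `\1` only succeeds where that same text appears again.
Matches: at [0:5] match 'gggg7', group 1 = 'g'; at [6:11] match 'ccccr', group 1 = 'c'; at [13:17] match 'ccct', group 1 = 'c'.
`findall` collects group 1 from each match (3 total).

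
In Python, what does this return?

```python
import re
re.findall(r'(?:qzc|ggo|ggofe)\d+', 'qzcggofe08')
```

['ggofe08']

Matches: at [3:10] → 'ggofe08'.
Since nothing is captured, `findall` lists the 1 matched substring directly.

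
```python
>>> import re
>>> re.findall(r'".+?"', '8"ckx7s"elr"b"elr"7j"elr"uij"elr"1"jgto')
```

['"ckx7s"', '"b"', '"7j"', '"uij"', '"1"']

A non-greedy quantifier consumes as few characters as it can — just enough that the remainder of the pattern still matches from where it stops; whatever follows it matches normally.
Since nothing is captured, `findall` lists the 5 matched substrings directly.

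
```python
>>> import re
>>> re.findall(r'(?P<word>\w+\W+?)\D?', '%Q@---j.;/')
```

['Q@', 'j.']

Because the quantifier is non-greedy, it stops expanding at the earliest point where the rest of the pattern can succeed.
Because there's exactly one group, `findall` drops the full match and keeps group 1 from each hit.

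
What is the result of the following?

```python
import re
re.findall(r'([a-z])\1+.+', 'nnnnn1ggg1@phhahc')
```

`\1` has to match the exact text group 1 already captured.
Scanning left to right: at [0:17] match 'nnnnn1ggg1@phhahc', group 1 = 'n'.
`findall` collects group 1 from the one match (1 total).

['n']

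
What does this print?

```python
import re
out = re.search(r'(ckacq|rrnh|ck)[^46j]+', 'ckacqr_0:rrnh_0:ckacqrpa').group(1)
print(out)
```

ckacq

Alternation isn't longest-match — the leftmost alternative that fits at this position is chosen.
Unlike `match`, `search` isn't anchored — it looks for the pattern anywhere in the string.
The match spans [0:24] → 'ckacqr_0:rrnh_0:ckacqrpa'.
Captured: group 1 = 'ckacq'.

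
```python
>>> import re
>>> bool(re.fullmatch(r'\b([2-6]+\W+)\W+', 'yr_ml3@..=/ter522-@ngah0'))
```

The pattern matches a word boundary (`\b`, zero-width); then one or more of a character in [2-6], then one or more of a non-word character (captured); then one or more of a non-word character.
`re.fullmatch` is like wrapping the pattern in `^…$` (in single-line mode).
Here there's no way to consume every character, so the call returns None, and `bool(None)` is False.

False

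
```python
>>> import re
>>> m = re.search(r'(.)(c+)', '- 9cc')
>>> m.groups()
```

('9', 'cc')

This matches any character (captured); then one or more of a literal 'c' (captured).
`re.search` scans for the first position where the pattern succeeds.
The match spans [2:5] → '9cc'.
Captured: group 1 = '9', group 2 = 'cc'.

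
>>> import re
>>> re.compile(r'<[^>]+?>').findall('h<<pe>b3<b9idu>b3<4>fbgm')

Walking the string: at [1:6] → '<<pe>'; at [8:15] → '<b9idu>'; at [17:20] → '<4>'.
`findall` yields the raw match text (3 of them) because the pattern has no groups.

['<<pe>', '<b9idu>', '<4>']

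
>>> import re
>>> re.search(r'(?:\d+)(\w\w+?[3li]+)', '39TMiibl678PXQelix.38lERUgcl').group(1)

Pattern: one or more of a digit (non-capturing group); then a word character, then one or more of a word character (lazy), then one or more of one of [3li] (captured).
`re.search` scans for the first position where the pattern succeeds.
The match spans [0:6] → '39TMii'.
Captured: group 1 = 'TMii'.

'TMii'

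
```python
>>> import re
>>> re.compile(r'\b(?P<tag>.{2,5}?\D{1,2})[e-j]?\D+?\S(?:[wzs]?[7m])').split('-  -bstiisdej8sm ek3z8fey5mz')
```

['-  -', 'bsti', ' ', 'ek3z8fe', 'z']

A non-greedy quantifier consumes as few characters as it can — just enough that the remainder of the pattern still matches from where it stops; whatever follows it matches normally.
`re.split` interleaves the captured-group text with the surrounding fragments.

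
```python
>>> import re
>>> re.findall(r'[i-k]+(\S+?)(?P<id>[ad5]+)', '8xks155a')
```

[('s1', '55a')]

Because the quantifier is non-greedy, it stops expanding at the earliest point where the rest of the pattern can succeed.
`findall` packs the 2 group values into a tuple for every match.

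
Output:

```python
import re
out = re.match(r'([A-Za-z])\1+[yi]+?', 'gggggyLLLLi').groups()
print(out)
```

('g',)

The backreference `\1` re-matches whatever the first group consumed, character for character.
`match` is anchored at position 0; if the pattern doesn't fit there, it returns None.
The match spans [0:6] → 'gggggy'.
Captured: group 1 = 'g'.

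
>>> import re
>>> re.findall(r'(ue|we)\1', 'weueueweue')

After group 1 captures some text, `\1` only succeeds where that same text appears again.
Walking the string: at [2:6] match 'ueue', group 1 = 'ue'.
One capturing group, so `findall` returns just the captured substring from the one match — 1 in all.

['ue']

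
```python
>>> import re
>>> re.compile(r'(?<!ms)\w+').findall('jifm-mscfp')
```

['jifm', 'mscfp']

The negative lookaround is zero-width — it rules out positions where the adjacent text would match, without consuming anything.
Walking the string: at [0:4] → 'jifm'; at [5:10] → 'mscfp'.
Since nothing is captured, `findall` lists the 2 matched substrings directly.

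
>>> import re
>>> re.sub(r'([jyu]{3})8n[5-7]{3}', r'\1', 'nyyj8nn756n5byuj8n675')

This matches exactly 3 of one of [jyu] (captured); then the literal '8n', then exactly 3 of a character in [5-7].
Matches: at [13:21] → 'yuj8n675'.
`\1` in the replacement pulls in group 1's text for each match.

'nyyj8nn756n5byuj'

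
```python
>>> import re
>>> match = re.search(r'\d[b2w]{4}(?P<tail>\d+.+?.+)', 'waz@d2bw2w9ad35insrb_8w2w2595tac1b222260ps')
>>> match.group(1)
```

'9ad35insrb_8w2w2595tac1b222260ps'

The match spans [5:42] → '2bw2w9ad35insrb_8w2w2595tac1b222260ps'.
Captured: group 1 = '9ad35insrb_8w2w2595tac1b222260ps'.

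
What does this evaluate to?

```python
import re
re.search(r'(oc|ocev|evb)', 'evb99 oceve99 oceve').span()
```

(0, 3)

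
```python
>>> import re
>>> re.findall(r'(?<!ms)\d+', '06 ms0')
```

['06']

The negative lookaround is zero-width — it rules out positions where the adjacent text would match, without consuming anything.
Matches: at [0:2] → '06'.
`findall` yields the raw match text (1 of them) because the pattern has no groups.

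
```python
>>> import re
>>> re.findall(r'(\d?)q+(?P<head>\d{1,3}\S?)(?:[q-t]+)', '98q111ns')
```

Multiple groups make `findall` return tuples — one 2-tuple for the one match.

[('8', '111n')]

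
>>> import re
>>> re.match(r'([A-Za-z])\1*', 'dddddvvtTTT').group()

`re.match` only tries the pattern at the start of the string.
The match spans [0:5] → 'ddddd'.

'ddddd'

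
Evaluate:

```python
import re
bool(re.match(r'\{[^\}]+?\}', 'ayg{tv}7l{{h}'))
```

`re.match` won't scan ahead — the pattern has to work from the very first character.
Here the string doesn't start with a match, so the call returns None, and `bool(None)` is False.

False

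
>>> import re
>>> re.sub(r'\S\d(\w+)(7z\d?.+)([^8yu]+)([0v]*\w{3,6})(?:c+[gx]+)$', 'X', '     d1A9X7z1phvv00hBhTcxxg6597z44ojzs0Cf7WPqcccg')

'     X'

The pattern matches a non-whitespace character, then a digit; then one or more of a word character (captured); then the literal '7z', then optionally a digit, then one or more of any character (captured); then one or more of any character except [8yu] (captured); then zero or more of one of [0v], then 3 to 6 of a word character (captured); then one or more of a literal 'c', then one or more of one of [gx] (non-capturing group); then anchored at the end.
Every occurrence is swapped for 'X'.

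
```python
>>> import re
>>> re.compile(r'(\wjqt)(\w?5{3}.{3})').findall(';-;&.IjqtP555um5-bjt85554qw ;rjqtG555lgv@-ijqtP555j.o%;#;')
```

[('Ijqt', 'P555um5'), ('rjqt', 'G555lgv'), ('ijqt', 'P555j.o')]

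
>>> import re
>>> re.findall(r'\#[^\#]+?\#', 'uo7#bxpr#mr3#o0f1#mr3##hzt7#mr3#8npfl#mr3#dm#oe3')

`findall` yields the raw match text (5 of them) because the pattern has no groups.

['#bxpr#', '#o0f1#', '#hzt7#', '#8npfl#', '#dm#']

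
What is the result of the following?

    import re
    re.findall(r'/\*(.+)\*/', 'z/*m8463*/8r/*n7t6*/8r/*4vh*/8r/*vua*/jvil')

Walking the string: at [1:38] match '/*m8463*/8r/*n7t6*/8r/*4vh*/8r/*vua*/', group 1 = 'm8463*/8r/*n7t6*/8r/*4vh*/8r/*vua'.
With a single group, `findall` returns only what that group captured — 1 item.

['m8463*/8r/*n7t6*/8r/*4vh*/8r/*vua']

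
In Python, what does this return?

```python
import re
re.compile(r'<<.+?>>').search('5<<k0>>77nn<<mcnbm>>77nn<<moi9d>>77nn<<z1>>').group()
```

'<<k0>>'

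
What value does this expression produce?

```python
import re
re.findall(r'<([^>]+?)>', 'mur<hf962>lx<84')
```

One capturing group, so `findall` returns just the captured substring from the one match — 1 in all.

['hf962']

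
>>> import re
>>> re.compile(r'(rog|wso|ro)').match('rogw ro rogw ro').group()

With `match`, the pattern is implicitly anchored at the beginning.
The match spans [0:3] → 'rog'.

'rog'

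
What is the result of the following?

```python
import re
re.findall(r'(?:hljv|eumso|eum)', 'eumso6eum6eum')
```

['eumso', 'eum', 'eum']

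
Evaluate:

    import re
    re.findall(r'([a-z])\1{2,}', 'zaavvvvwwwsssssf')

A backreference is literal: `\1` must see the identical characters the first group matched.
Because there's exactly one group, `findall` drops the full match and keeps group 1 from each hit.

['v', 'w', 's']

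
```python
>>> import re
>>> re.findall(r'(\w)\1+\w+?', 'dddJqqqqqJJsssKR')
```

`\1` has to match the exact text group 1 already captured.
With a single group, `findall` returns only what that group captured — 3 items.

['d', 'q', 's']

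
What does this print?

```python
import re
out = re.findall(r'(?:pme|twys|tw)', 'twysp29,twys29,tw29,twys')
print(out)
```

['twys', 'twys', 'tw', 'twys']

The regex engine tests alternatives in the order written; an earlier branch that matches wins even if a later one would match more.
With no groups in the pattern, `findall` gives back each whole match — 4 here.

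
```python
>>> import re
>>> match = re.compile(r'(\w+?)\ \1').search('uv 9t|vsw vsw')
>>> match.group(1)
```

'vsw'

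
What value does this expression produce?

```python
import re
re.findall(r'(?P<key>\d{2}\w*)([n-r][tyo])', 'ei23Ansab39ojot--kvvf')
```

With 2 capturing groups, `findall` returns a 2-tuple per match.

[('23Ansab39oj', 'ot')]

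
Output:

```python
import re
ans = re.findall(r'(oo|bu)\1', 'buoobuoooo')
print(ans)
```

`\1` has to match the exact text group 1 already captured.
Matches: at [6:10] match 'oooo', group 1 = 'oo'.
One capturing group, so `findall` returns just the captured substring from the one match — 1 in all.

['oo']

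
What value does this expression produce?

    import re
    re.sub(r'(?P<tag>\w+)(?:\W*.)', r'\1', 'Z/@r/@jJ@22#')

'Z/@jJ2'

Pattern: one or more of a word character (captured as 'tag'); then zero or more of a non-word character, then any character (non-capturing group).
Matches: at [0:4] → 'Z/@r'; at [6:10] → 'jJ@2'; at [10:12] → '2#'.
Each match is replaced using the text its own group 1 captured.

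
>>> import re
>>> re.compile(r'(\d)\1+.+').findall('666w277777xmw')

['6']

A backreference is literal: `\1` must see the identical characters the first group matched.
Matches: at [0:13] match '666w277777xmw', group 1 = '6'.
With a single group, `findall` returns only what that group captured — 1 item.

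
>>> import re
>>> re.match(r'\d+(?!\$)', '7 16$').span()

The negative lookaround is zero-width — it rules out positions where the adjacent text would match, without consuming anything.
`match` is anchored at position 0; if the pattern doesn't fit there, it returns None.
The match spans [0:1] → '7'.

(0, 1)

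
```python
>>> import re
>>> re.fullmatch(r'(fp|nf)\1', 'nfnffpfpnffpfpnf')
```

`\1` is not a pattern — it's the concrete string captured by group 1, re-applied verbatim.
`fullmatch` succeeds only if the pattern covers the string from start to end.
Here there's no way to consume every character, so the call returns None.

None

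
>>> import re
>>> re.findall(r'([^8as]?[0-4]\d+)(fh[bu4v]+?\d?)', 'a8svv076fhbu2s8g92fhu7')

[('v076', 'fhb')]

The pattern matches optionally any character except [8as], then a character in [0-4], then one or more of a digit (captured); then the literal 'fh', then one or more of one of [bu4v] (lazy), then optionally a digit (captured).
A `+?`/`*?`/`{m,n}?` starts at its minimum and grows only as far as needed for what follows to match.
Walking the string: at [4:11] match 'v076fhb', groups = ('v076', 'fhb').
With 2 capturing groups, `findall` returns a 2-tuple per match.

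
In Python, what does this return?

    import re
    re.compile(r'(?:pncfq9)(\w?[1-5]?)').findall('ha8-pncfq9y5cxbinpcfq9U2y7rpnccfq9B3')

This matches the literal 'pnc', then the literal 'fq9' (non-capturing group); then optionally a word character, then optionally a character in [1-5] (captured).
Matches: at [4:12] match 'pncfq9y5', group 1 = 'y5'.
With a single group, `findall` returns only what that group captured — 1 item.

['y5']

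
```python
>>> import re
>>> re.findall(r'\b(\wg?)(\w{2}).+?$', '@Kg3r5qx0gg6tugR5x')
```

[('Kg', '3r')]

This matches a word boundary (`\b`, zero-width); then a word character, then optionally a literal 'g' (captured); then exactly 2 of a word character (captured); then one or more of any character (lazy); then anchored at the end.
Scanning left to right: at [1:18] match 'Kg3r5qx0gg6tugR5x', groups = ('Kg', '3r').
2 groups means the one result is a tuple of 2 captured strings — 1 here.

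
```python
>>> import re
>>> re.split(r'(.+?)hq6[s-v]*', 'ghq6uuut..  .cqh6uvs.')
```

Pattern: one or more of any character (lazy) (captured); then the literal 'hq6', then zero or more of a character in [s-v].
Because the pattern has a capturing group, `split` also inserts each captured text between the pieces.

['', 'g', '..  .cqh6uvs.']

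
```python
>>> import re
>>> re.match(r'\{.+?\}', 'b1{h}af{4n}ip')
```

None

`re.match` only tries the pattern at the start of the string.
Here the pattern fails at index 0, so the call returns None.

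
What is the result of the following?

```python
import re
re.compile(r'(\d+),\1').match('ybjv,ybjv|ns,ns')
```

None

`match` is anchored at position 0; if the pattern doesn't fit there, it returns None.
Here the pattern fails at index 0, so the call returns None.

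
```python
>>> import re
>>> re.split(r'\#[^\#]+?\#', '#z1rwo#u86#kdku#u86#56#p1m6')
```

Matches to split on: at [0:7] → '#z1rwo#'; at [10:16] → '#kdku#'; at [19:23] → '#56#'.
`split` removes every match and returns the 4 fragments in between.

['', 'u86', 'u86', 'p1m6']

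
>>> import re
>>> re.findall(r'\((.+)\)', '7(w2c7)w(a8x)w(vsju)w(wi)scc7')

Walking the string: at [1:25] match '(w2c7)w(a8x)w(vsju)w(wi)', group 1 = 'w2c7)w(a8x)w(vsju)w(wi'.
Because there's exactly one group, `findall` drops the full match and keeps group 1 from the one hit.

['w2c7)w(a8x)w(vsju)w(wi']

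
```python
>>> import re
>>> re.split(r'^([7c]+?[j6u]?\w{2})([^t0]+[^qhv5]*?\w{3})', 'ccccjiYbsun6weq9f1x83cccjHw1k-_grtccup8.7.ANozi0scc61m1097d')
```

The pattern matches anchored at the start of the string; then one or more of one of [7c] (lazy), then optionally one of [j6u], then exactly 2 of a word character (captured); then one or more of any character except [t0], then zero or more of any character except [qhv5] (lazy), then exactly 3 of a word character (captured).
With the lazy modifier that quantifier settles for the fewest repetitions that let the rest of the pattern succeed (the atoms after it are unaffected and can still be greedy).
Matches to split on: at [0:36] → 'ccccjiYbsun6weq9f1x83cccjHw1k-_grtcc'.
With a capturing group present, the delimiter's captured portion is kept in the result list.

['', 'ccc', 'cjiYbsun6weq9f1x83cccjHw1k-_grtcc', 'up8.7.ANozi0scc61m1097d']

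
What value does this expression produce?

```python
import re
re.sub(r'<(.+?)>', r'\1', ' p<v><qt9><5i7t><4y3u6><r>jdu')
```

' pvqt95i7t4y3u6rjdu'

Matches: at [2:5] → '<v>'; at [5:10] → '<qt9>'; at [10:16] → '<5i7t>'; at [16:23] → '<4y3u6>'; at [23:26] → '<r>'.
Each match is replaced using the text its own group 1 captured.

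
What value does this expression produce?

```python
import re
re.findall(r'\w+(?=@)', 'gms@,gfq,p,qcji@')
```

['gms', 'qcji']

Lookahead/lookbehind check context without consuming it, so the matched span excludes the asserted characters.
Matches: at [0:3] → 'gms'; at [11:15] → 'qcji'.
With no groups in the pattern, `findall` gives back each whole match — 2 here.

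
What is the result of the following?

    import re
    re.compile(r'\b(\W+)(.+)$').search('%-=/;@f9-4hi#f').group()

'-4hi#f'

The match spans [8:14] → '-4hi#f'.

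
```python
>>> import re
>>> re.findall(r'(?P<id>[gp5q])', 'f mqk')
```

The pattern matches one of [gp5q] (captured as 'id').
Because there's exactly one group, `findall` drops the full match and keeps group 1 from the one hit.

['q']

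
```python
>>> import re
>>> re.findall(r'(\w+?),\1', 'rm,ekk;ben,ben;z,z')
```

A backreference is literal: `\1` must see the identical characters the first group matched.
Because there's exactly one group, `findall` drops the full match and keeps group 1 from each hit.

['ben', 'z']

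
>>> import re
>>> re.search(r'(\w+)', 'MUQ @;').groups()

('MUQ',)

This matches one or more of a word character (captured).
`re.search` tries every starting position until one works.
The match spans [0:3] → 'MUQ'.
Captured: group 1 = 'MUQ'.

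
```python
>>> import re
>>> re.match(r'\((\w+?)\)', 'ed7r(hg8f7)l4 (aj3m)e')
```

None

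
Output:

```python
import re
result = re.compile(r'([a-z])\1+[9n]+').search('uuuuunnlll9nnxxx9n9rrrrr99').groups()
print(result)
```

`\1` is not a pattern — it's the concrete string captured by group 1, re-applied verbatim.
`re.search` scans for the first position where the pattern succeeds.
The match spans [0:7] → 'uuuuunn'.
Captured: group 1 = 'u'.

('u',)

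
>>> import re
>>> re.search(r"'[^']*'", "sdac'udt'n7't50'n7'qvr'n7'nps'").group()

"'udt'"

The match spans [4:9] → "'udt'".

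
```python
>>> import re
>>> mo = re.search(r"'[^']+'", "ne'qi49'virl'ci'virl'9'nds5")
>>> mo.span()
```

(2, 8)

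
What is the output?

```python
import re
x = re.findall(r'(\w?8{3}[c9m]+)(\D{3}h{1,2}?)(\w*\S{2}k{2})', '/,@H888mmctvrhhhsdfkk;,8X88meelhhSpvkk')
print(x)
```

With the lazy modifier that quantifier settles for the fewest repetitions that let the rest of the pattern succeed (the atoms after it are unaffected and can still be greedy).
Multiple groups make `findall` return tuples — one 3-tuple for the one match.

[('H888mmc', 'tvrh', 'hhsdfkk')]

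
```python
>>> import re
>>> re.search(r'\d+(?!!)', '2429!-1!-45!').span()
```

(0, 3)

`(?!…)`/`(?<!…)` only lets a position through if the neighbouring text does NOT match; no characters are consumed.
The match spans [0:3] → '242'.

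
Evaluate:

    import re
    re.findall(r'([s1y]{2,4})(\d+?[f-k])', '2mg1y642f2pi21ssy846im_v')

2 groups means each result is a tuple of 2 captured strings — 2 here.

[('1y', '642f'), ('1ssy', '846i')]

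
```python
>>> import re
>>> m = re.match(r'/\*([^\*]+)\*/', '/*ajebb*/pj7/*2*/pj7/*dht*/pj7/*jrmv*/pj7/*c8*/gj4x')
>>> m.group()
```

'/*ajebb*/'

`re.match` only tries the pattern at the start of the string.
The match spans [0:9] → '/*ajebb*/'.
Captured: group 1 = 'ajebb'.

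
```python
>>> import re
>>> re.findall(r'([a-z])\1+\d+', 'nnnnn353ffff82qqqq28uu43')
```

After group 1 captures some text, `\1` only succeeds where that same text appears again.
With a single group, `findall` returns only what that group captured — 4 items.

['n', 'f', 'q', 'u']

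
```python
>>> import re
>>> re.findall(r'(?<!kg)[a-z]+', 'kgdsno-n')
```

['kgdsno', 'n']

A negative assertion filters positions out without eating any characters.
Walking the string: at [0:6] → 'kgdsno'; at [7:8] → 'n'.
Since nothing is captured, `findall` lists the 2 matched substrings directly.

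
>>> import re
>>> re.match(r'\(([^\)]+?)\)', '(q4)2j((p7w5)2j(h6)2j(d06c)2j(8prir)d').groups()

`re.match` won't scan ahead — the pattern has to work from the very first character.
The match spans [0:4] → '(q4)'.
Captured: group 1 = 'q4'.

('q4',)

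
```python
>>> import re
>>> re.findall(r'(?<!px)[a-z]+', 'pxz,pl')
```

['pxz', 'pl']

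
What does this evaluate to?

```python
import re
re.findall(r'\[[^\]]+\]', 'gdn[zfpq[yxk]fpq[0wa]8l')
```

['[zfpq[yxk]', '[0wa]']

Scanning left to right: at [3:13] → '[zfpq[yxk]'; at [16:21] → '[0wa]'.
Since nothing is captured, `findall` lists the 2 matched substrings directly.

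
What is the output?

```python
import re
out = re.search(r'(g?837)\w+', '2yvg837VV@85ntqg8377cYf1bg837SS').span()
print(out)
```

(3, 9)

Pattern: optionally a literal 'g', then the literal '837' (captured); then one or more of a word character.
`re.search` scans for the first position where the pattern succeeds.
The match spans [3:9] → 'g837VV'.
Captured: group 1 = 'g837'.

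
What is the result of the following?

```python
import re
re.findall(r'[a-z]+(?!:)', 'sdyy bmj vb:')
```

['sdyy', 'bmj', 'v']

A negative assertion filters positions out without eating any characters.
No capturing groups, so `findall` returns the 3 full match strings.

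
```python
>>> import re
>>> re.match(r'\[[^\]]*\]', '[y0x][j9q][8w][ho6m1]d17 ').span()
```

(0, 5)

`re.match` won't scan ahead — the pattern has to work from the very first character.
The match spans [0:5] → '[y0x]'.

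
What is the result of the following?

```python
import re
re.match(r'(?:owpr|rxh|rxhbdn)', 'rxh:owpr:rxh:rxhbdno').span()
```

`match` is anchored at position 0; if the pattern doesn't fit there, it returns None.
The match spans [0:3] → 'rxh'.

(0, 3)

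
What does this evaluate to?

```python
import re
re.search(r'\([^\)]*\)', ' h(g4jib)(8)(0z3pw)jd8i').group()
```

'(g4jib)'

`re.search` tries every starting position until one works.
The match spans [2:9] → '(g4jib)'.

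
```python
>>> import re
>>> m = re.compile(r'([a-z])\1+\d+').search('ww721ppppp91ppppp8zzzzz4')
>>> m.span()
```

`\1` is not a pattern — it's the concrete string captured by group 1, re-applied verbatim.
The match spans [0:5] → 'ww721'.

(0, 5)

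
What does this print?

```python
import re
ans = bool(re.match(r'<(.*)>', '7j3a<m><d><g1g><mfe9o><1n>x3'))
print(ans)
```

False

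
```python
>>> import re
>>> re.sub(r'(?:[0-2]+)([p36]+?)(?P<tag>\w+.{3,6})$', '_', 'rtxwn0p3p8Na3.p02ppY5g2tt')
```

'rtxwn0p3p8Na3.p_'

This matches one or more of a character in [0-2] (non-capturing group); then one or more of one of [p36] (lazy) (captured); then one or more of a word character, then 3 to 6 of any character (captured as 'tag'); then anchored at the end.
Matches: at [15:25] → '02ppY5g2tt'.
Every occurrence is swapped for '_'.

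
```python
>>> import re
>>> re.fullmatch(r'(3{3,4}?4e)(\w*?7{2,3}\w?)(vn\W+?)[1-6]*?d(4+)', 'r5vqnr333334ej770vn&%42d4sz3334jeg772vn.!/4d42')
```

None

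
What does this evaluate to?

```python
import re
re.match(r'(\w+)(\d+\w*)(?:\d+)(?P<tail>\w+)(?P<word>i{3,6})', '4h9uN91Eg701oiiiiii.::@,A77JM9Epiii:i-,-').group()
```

'4h9uN91Eg701oiiiiii'

The pattern matches one or more of a word character (captured); then one or more of a digit, then zero or more of a word character (captured); then one or more of a digit (non-capturing group); then one or more of a word character (captured as 'tail'); then 3 to 6 of a literal 'i' (captured as 'word').
`re.match` only tries the pattern at the start of the string.
The match spans [0:19] → '4h9uN91Eg701oiiiiii'.
Captured: group 1 = '4h9uN91Eg7', group 2 = '0', group 3 = 'oiii', group 4 = 'iii'.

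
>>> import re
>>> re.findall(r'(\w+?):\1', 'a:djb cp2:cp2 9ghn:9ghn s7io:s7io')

After group 1 captures some text, `\1` only succeeds where that same text appears again.
Scanning left to right: at [6:13] match 'cp2:cp2', group 1 = 'cp2'; at [14:23] match '9ghn:9ghn', group 1 = '9ghn'; at [24:33] match 's7io:s7io', group 1 = 's7io'.
`findall` collects group 1 from each match (3 total).

['cp2', '9ghn', 's7io']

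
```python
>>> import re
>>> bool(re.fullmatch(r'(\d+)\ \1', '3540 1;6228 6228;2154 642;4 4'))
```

After group 1 captures some text, `\1` only succeeds where that same text appears again.
For `fullmatch`, every character of the input must be accounted for by the pattern.
Here the string isn't matched end-to-end, so the call returns None, and `bool(None)` is False.

False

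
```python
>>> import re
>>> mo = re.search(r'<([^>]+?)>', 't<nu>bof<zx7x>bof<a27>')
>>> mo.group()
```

'<nu>'

The match spans [1:5] → '<nu>'.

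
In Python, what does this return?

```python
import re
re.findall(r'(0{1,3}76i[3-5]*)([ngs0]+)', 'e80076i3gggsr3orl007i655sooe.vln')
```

The pattern matches 1 to 3 of the literal '0', then the literal '76i', then zero or more of a character in [3-5] (captured); then one or more of one of [ngs0] (captured).
Walking the string: at [2:12] match '0076i3gggs', groups = ('0076i3', 'gggs').
With 2 capturing groups, `findall` returns a 2-tuple per match.

[('0076i3', 'gggs')]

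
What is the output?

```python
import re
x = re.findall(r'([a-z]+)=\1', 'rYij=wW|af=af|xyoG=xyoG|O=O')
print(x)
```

['af']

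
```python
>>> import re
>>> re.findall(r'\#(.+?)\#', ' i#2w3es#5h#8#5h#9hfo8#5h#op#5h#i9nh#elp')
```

Because the quantifier is non-greedy, it stops expanding at the earliest point where the rest of the pattern can succeed.
With a single group, `findall` returns only what that group captured — 5 items.

['2w3es', '8', '9hfo8', 'op', 'i9nh']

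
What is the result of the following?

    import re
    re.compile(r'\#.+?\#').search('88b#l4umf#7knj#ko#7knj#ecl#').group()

'#l4umf#'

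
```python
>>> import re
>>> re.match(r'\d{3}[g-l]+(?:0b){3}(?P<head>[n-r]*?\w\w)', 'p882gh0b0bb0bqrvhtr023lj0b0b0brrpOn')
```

None

Pattern: exactly 3 of a digit, then one or more of a character in [g-l], then the literal '0b' repeated 3 times; then zero or more of a character in [n-r] (lazy), then a word character, then a word character (captured as 'head').
`re.match` only tries the pattern at the start of the string.
Here position 0 doesn't satisfy it, so the call returns None.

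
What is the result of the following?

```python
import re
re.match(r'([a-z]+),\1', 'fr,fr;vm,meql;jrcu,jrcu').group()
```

'fr,fr'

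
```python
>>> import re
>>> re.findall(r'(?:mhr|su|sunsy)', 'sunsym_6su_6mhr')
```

The regex engine tests alternatives in the order written; an earlier branch that matches wins even if a later one would match more.
Matches: at [0:2] → 'su'; at [8:10] → 'su'; at [12:15] → 'mhr'.
Since nothing is captured, `findall` lists the 3 matched substrings directly.

['su', 'su', 'mhr']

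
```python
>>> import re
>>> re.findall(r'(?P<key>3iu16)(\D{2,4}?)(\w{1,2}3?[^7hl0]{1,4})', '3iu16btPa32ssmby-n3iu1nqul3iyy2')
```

The pattern matches the literal '3iu', then the literal '16' (captured as 'key'); then 2 to 4 of a non-digit (lazy) (captured); then 1 to 2 of a word character, then optionally a literal '3', then 1 to 4 of any character except [7hl0] (captured).
Matches: at [0:14] match '3iu16btPa32ssm', groups = ('3iu16', 'bt', 'Pa32ssm').
Multiple groups make `findall` return tuples — one 3-tuple for the one match.

[('3iu16', 'bt', 'Pa32ssm')]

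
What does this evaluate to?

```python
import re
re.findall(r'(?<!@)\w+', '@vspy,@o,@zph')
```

A negative assertion filters positions out without eating any characters.
Walking the string: at [2:5] → 'spy'; at [11:13] → 'ph'.
With no groups in the pattern, `findall` gives back each whole match — 2 here.

['spy', 'ph']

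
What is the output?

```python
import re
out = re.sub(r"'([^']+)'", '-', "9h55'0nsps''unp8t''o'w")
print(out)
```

Matches: at [4:11] → "'0nsps'"; at [11:18] → "'unp8t'"; at [18:21] → "'o'".
`sub` substitutes '-' at each match site.

9h55---w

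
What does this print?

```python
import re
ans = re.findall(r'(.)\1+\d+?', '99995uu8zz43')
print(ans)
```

After group 1 captures some text, `\1` only succeeds where that same text appears again.
`findall` collects group 1 from each match (3 total).

['9', 'u', 'z']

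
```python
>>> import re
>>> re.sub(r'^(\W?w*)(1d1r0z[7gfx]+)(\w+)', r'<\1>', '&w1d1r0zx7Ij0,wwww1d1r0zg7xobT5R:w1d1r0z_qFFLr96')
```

'<&w>,wwww1d1r0zg7xobT5R:w1d1r0z_qFFLr96'

Pattern: anchored at the start of the string; then optionally a non-word character, then zero or more of a literal 'w' (captured); then the literal '1d1', then the literal 'r0z', then one or more of one of [7gfx] (captured); then one or more of a word character (captured).
Matches: at [0:13] → '&w1d1r0zx7Ij0'.
The replacement refers to a captured group, so each match is rewritten using its own captured text.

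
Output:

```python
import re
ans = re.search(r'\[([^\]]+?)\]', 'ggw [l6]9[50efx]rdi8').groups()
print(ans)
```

The match spans [4:8] → '[l6]'.
Captured: group 1 = 'l6'.

('l6',)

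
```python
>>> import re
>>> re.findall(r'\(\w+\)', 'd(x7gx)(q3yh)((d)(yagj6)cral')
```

['(x7gx)', '(q3yh)', '(d)', '(yagj6)']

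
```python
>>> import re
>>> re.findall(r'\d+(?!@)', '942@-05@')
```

['94', '0']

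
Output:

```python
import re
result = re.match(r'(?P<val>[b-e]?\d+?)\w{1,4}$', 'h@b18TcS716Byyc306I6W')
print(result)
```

This matches optionally a character in [b-e], then one or more of a digit (lazy) (captured as 'val'); then 1 to 4 of a word character; then anchored at the end.
`re.match` only tries the pattern at the start of the string.
Here the pattern fails at index 0, so the call returns None.

None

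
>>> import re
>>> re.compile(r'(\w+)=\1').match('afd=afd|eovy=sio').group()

'afd=afd'

`re.match` won't scan ahead — the pattern has to work from the very first character.
The match spans [0:7] → 'afd=afd'.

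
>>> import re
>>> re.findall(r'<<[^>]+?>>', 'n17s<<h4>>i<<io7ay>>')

Scanning left to right: at [4:10] → '<<h4>>'; at [11:20] → '<<io7ay>>'.
No capturing groups, so `findall` returns the 2 full match strings.

['<<h4>>', '<<io7ay>>']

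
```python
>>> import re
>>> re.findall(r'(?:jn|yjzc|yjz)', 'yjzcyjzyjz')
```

`|` is ordered: at each position the engine commits to the first alternative that works.
With no groups in the pattern, `findall` gives back each whole match — 3 here.

['yjzc', 'yjz', 'yjz']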